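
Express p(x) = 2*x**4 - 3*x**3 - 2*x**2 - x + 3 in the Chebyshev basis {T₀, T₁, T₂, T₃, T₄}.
(11/4)T₀ + (-13/4)T₁ + (-3/4)T₃ + (1/4)T₄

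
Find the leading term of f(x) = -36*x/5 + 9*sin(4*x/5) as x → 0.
-96*x**3/125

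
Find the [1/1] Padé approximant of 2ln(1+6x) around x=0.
12*x/(3*x + 1)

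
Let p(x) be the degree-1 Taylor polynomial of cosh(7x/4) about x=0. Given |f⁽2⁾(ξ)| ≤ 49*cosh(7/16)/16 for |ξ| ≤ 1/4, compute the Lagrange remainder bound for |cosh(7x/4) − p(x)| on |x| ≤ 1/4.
49*cosh(7/16)/512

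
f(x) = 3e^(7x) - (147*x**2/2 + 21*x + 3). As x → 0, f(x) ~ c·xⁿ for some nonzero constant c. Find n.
3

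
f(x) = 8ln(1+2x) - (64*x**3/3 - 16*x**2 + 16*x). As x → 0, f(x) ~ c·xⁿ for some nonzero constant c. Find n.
4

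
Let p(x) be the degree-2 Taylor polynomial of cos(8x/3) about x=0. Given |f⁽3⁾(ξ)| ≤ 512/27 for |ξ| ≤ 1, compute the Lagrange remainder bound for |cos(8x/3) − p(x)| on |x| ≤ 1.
256/81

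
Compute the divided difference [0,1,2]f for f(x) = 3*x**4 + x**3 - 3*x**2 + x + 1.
21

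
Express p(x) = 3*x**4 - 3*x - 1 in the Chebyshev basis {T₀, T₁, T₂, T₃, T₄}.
(1/8)T₀ + (-3)T₁ + (3/2)T₂ + (3/8)T₄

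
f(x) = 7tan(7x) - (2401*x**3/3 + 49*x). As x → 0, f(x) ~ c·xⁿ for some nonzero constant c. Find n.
5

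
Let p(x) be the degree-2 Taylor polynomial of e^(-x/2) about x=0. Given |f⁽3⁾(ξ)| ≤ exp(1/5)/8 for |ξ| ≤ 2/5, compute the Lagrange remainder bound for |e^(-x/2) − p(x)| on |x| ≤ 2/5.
exp(1/5)/750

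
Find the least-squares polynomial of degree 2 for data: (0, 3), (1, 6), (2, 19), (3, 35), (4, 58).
89/35 + (113/70)x + (43/14)x²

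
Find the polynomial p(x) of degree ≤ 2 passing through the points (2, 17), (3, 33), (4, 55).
3*x**2 + x + 3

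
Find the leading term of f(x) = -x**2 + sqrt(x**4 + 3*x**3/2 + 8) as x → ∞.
3*x/4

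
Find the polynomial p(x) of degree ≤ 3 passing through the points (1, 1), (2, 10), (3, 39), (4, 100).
2*x**3 - 2*x**2 + x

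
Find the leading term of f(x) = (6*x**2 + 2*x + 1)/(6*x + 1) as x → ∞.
x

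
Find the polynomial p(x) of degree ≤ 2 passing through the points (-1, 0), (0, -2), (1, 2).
3*x**2 + x - 2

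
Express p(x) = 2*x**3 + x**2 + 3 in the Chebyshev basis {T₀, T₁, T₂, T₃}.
(7/2)T₀ + (3/2)T₁ + (1/2)T₂ + (1/2)T₃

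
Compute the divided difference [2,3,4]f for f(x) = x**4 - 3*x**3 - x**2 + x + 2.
27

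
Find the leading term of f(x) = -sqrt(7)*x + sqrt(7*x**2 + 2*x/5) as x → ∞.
sqrt(7)/35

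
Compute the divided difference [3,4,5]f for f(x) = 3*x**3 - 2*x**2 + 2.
34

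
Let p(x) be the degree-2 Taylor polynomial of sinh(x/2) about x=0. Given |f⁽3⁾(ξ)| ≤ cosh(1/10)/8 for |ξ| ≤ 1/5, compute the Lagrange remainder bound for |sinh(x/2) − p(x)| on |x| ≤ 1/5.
cosh(1/10)/6000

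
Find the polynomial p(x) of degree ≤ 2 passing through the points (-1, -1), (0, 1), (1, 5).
x**2 + 3*x + 1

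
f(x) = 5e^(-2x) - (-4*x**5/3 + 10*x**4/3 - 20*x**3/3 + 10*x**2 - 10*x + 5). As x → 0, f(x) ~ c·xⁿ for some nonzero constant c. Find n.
6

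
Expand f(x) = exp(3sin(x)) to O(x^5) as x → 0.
1 + 3*x + 9*x**2/2 + 4*x**3 + 15*x**4/8 + O(x**5)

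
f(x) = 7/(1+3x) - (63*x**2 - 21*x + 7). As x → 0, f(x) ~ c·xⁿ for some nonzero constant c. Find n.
3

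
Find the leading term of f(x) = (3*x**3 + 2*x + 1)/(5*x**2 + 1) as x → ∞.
3*x/5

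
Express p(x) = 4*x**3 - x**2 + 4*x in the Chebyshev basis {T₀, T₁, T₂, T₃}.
(-1/2)T₀ + (7)T₁ + (-1/2)T₂ + T₃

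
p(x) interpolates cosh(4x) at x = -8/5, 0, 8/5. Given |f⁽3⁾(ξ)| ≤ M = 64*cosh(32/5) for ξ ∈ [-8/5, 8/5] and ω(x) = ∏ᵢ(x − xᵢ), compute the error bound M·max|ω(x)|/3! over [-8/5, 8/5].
32768*sqrt(3)*cosh(32/5)/3375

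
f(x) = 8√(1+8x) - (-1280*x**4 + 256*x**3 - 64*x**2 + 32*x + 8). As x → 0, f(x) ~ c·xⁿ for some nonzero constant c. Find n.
5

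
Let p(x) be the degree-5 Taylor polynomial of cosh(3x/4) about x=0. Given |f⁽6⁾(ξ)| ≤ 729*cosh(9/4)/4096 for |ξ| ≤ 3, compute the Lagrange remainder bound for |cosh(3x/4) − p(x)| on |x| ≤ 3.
59049*cosh(9/4)/327680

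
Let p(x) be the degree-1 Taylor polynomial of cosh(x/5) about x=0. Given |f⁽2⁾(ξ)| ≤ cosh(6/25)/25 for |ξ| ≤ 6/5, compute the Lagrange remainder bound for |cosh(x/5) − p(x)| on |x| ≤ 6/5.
18*cosh(6/25)/625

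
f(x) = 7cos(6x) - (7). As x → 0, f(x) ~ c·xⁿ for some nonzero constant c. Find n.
2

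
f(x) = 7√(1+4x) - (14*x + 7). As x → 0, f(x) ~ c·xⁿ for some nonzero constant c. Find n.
2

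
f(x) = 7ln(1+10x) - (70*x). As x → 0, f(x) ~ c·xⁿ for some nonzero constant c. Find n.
2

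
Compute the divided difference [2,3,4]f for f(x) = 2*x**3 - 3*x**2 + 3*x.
15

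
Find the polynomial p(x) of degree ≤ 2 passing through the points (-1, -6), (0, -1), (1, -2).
-3*x**2 + 2*x - 1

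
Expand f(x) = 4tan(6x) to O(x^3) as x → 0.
24*x + O(x**3)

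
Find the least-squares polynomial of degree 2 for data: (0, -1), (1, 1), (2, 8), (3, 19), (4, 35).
-36/35 + (-1/7)x + (16/7)x²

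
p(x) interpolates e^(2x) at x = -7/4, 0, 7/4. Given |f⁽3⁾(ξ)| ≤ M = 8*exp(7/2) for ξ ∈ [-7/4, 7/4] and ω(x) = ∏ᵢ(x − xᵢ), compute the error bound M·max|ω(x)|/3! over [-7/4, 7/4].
343*sqrt(3)*exp(7/2)/216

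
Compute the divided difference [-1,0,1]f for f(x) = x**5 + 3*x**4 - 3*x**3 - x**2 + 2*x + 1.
2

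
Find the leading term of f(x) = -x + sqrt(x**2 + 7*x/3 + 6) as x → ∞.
7/6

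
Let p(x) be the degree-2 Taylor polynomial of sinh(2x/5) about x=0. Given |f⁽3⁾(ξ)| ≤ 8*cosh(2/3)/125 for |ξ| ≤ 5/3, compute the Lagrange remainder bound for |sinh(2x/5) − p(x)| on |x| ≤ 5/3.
4*cosh(2/3)/81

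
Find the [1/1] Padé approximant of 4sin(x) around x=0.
4*x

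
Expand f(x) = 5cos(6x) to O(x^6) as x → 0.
5 - 90*x**2 + 270*x**4 + O(x**6)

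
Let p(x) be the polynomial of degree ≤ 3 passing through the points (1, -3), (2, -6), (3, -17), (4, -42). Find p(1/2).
-21/8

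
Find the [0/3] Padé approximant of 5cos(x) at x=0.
5/(x**2/2 + 1)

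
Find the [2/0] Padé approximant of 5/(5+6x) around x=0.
36*x**2/25 - 6*x/5 + 1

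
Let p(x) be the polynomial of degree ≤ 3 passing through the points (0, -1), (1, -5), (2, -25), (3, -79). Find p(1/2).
-17/8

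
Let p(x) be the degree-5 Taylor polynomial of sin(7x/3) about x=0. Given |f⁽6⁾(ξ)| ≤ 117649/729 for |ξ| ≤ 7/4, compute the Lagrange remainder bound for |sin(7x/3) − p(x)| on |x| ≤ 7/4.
13841287201/2149908480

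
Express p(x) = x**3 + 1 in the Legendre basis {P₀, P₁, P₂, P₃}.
P₀ + (3/5)P₁ + (2/5)P₃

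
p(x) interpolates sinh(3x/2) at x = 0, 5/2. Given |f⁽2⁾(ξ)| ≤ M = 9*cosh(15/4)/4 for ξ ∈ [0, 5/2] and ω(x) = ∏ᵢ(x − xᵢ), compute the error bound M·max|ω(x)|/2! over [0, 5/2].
225*cosh(15/4)/128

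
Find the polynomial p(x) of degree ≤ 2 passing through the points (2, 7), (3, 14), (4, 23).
x**2 + 2*x - 1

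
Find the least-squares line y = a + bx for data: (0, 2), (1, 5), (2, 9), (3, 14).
a = 3/2, b = 4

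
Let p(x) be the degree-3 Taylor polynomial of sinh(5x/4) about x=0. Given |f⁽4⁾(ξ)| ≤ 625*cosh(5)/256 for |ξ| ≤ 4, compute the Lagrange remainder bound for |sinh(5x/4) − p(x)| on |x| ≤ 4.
625*cosh(5)/24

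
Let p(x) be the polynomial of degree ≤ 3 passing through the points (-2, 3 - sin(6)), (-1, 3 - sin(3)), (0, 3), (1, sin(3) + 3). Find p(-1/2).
-5*sin(3)/8 + sin(6)/16 + 3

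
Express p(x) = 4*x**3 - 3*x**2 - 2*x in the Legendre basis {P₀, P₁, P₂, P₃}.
-P₀ + (2/5)P₁ + (-2)P₂ + (8/5)P₃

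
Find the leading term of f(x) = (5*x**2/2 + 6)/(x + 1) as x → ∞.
5*x/2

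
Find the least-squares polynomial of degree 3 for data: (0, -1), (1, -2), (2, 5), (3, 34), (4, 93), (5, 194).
-8/9 + (-1009/378)x + (-41/63)x² + (97/54)x³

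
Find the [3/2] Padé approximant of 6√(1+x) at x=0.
(3*x**3/16 + 27*x**2/8 + 9*x + 6)/(3*x**2/16 + x + 1)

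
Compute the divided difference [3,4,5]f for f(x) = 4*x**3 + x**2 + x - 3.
49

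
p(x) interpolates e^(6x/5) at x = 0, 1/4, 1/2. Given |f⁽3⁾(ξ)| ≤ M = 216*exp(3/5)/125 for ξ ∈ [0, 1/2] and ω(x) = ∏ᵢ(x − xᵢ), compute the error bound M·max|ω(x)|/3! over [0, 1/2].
sqrt(3)*exp(3/5)/1000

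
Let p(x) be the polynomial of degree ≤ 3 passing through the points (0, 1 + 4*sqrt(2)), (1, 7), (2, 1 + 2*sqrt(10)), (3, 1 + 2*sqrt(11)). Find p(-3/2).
-559/8 - 35*sqrt(11)/8 + 105*sqrt(2)/4 + 135*sqrt(10)/8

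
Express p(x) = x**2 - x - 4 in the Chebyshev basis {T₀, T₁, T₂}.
(-7/2)T₀ - T₁ + (1/2)T₂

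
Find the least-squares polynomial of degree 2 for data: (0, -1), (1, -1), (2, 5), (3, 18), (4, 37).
-34/35 + (-47/14)x + (45/14)x²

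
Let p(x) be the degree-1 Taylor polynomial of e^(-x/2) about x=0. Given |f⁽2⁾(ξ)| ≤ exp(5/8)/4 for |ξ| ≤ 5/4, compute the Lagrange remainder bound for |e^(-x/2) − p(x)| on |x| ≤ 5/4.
25*exp(5/8)/128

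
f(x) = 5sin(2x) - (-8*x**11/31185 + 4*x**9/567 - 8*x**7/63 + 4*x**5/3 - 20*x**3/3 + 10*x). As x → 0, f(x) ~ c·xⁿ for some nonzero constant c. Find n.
13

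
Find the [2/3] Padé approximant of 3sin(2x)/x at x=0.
(6 - 14*x**2/5)/(x**2/5 + 1)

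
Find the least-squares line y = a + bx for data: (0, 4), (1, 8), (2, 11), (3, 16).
a = 39/10, b = 39/10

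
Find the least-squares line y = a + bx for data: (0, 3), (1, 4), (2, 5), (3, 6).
a = 3, b = 1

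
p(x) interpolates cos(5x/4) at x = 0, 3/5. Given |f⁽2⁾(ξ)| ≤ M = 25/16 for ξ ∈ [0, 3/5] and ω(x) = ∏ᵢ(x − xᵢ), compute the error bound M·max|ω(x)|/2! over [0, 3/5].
9/128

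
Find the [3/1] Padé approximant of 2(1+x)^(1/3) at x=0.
(-2*x**3/81 + 2*x**2/9 + 2*x + 2)/(2*x/3 + 1)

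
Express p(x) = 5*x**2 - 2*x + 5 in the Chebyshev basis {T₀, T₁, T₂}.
(15/2)T₀ + (-2)T₁ + (5/2)T₂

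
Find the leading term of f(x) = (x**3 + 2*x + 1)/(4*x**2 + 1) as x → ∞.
x/4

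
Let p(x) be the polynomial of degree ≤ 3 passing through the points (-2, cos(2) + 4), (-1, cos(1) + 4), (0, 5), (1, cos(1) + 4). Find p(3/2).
-5*cos(2)/16 + 29/16 + 7*cos(1)/2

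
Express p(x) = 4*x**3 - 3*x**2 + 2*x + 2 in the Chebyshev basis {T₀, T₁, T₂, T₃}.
(1/2)T₀ + (5)T₁ + (-3/2)T₂ + T₃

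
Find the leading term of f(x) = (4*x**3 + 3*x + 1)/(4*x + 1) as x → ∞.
x**2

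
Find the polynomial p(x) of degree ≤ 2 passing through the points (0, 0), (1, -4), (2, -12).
-2*x**2 - 2*x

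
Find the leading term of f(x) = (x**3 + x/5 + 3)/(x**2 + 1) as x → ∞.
x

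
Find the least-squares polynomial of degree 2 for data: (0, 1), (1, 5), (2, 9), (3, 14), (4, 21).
6/5 + (29/10)x + (1/2)x²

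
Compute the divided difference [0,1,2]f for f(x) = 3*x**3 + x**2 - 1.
10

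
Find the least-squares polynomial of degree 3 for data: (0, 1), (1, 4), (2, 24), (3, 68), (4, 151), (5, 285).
7/9 + (136/189)x + (319/252)x² + (215/108)x³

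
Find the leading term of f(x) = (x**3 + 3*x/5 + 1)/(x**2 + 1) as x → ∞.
x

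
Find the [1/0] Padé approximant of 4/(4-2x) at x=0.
x/2 + 1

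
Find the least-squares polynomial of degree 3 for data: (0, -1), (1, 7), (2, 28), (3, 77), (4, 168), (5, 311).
-5/6 + (1151/252)x + (25/42)x² + (79/36)x³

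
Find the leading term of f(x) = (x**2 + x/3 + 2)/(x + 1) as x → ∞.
x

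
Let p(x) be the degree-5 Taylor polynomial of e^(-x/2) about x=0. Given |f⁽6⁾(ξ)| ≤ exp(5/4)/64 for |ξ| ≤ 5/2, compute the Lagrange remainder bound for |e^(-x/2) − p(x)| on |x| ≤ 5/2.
3125*exp(5/4)/589824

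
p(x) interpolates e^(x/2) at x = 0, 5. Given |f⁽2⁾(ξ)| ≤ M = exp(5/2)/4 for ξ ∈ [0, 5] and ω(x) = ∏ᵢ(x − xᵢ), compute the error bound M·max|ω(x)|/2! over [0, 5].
25*exp(5/2)/32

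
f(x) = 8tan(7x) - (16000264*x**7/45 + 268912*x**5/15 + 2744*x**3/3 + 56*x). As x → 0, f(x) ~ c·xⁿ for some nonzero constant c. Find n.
9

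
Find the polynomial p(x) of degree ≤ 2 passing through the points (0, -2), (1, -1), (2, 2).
x**2 - 2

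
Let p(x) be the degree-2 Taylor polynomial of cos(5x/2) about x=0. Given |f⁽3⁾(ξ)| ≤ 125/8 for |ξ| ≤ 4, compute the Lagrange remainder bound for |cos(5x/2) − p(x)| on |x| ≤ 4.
500/3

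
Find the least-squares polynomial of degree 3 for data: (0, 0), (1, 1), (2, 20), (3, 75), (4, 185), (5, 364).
5/42 + (-767/252)x + (61/84)x² + (26/9)x³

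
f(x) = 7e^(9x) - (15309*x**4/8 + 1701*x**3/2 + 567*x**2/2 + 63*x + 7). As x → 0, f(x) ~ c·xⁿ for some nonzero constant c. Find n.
5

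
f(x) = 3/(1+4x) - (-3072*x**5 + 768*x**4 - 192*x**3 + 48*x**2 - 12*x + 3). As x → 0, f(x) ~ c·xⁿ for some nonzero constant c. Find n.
6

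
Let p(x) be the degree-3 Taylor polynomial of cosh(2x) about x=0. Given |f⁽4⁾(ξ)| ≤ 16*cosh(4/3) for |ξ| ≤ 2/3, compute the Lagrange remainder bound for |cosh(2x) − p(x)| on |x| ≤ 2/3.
32*cosh(4/3)/243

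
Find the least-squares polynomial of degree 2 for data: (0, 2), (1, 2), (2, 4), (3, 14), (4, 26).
76/35 + (-22/7)x + (16/7)x²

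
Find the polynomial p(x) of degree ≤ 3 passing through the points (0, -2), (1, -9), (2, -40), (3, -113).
-3*x**3 - 3*x**2 - x - 2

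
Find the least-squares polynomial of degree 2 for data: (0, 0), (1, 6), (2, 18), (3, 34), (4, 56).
-2/35 + (26/7)x + (18/7)x²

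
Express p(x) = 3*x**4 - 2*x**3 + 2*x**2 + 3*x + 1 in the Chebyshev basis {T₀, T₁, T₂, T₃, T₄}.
(25/8)T₀ + (3/2)T₁ + (5/2)T₂ + (-1/2)T₃ + (3/8)T₄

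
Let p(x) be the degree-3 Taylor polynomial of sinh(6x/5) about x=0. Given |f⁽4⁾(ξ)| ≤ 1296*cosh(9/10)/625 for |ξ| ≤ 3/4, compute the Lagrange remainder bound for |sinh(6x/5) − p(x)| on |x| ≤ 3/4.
2187*cosh(9/10)/80000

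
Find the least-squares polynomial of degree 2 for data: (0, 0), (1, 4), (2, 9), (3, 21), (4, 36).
12/35 + (43/70)x + (29/14)x²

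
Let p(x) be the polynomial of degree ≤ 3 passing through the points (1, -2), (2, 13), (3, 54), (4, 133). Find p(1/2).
-7/2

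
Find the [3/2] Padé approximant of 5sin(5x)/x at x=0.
(25 - 875*x**2/12)/(5*x**2/4 + 1)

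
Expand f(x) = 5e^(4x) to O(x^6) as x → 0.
5 + 20*x + 40*x**2 + 160*x**3/3 + 160*x**4/3 + 128*x**5/3 + O(x**6)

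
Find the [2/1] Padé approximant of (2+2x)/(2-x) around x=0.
(x + 1)/(1 - x/2)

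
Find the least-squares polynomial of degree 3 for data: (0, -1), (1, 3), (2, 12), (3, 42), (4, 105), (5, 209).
-5/7 + (43/14)x + (-31/14)x² + (2)x³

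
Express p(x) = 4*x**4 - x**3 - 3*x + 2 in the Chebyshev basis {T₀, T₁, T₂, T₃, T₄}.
(7/2)T₀ + (-15/4)T₁ + (2)T₂ + (-1/4)T₃ + (1/2)T₄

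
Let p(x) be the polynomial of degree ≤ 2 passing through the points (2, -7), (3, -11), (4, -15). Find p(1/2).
-1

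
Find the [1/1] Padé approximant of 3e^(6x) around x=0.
(9*x + 3)/(1 - 3*x)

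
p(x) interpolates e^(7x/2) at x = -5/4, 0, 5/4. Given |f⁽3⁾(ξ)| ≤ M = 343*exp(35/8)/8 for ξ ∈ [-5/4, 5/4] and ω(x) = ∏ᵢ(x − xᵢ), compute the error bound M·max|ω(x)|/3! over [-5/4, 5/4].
42875*sqrt(3)*exp(35/8)/13824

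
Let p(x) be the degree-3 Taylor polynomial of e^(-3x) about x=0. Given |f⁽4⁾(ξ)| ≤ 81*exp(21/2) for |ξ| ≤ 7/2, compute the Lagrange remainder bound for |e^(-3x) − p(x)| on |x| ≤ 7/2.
64827*exp(21/2)/128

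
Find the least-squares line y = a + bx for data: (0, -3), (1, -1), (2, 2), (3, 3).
a = -29/10, b = 21/10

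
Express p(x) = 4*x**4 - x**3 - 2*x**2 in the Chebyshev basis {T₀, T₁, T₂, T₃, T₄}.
(1/2)T₀ + (-3/4)T₁ + T₂ + (-1/4)T₃ + (1/2)T₄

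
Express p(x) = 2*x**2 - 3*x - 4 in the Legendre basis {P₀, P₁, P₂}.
(-10/3)P₀ + (-3)P₁ + (4/3)P₂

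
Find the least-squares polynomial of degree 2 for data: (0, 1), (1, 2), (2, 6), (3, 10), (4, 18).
1 + (1/5)x + x²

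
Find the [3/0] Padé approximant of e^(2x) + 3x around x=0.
4*x**3/3 + 2*x**2 + 5*x + 1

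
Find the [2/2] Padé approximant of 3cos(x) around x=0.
(3 - 5*x**2/4)/(x**2/12 + 1)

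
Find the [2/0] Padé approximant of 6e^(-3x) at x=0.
27*x**2 - 18*x + 6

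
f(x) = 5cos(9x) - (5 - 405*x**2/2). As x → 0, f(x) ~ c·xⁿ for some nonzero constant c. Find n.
4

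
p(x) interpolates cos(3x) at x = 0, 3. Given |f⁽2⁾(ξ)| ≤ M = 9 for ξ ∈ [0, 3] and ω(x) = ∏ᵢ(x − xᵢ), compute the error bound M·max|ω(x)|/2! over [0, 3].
81/8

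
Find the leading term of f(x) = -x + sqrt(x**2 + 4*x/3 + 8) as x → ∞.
2/3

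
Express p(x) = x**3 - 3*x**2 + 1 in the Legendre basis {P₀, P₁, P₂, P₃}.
(3/5)P₁ + (-2)P₂ + (2/5)P₃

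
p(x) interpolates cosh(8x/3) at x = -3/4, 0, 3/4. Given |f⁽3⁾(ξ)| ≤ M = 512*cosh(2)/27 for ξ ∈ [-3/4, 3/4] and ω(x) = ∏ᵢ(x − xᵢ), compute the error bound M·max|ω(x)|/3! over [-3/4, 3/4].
8*sqrt(3)*cosh(2)/27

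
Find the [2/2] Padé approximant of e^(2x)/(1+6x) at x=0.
(91*x**2/129 + 58*x/43 + 1)/(-503*x**2/129 + 230*x/43 + 1)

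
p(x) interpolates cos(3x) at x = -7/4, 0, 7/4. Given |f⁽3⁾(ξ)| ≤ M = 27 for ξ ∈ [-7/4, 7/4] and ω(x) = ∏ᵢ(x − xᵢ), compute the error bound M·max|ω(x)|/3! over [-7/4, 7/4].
343*sqrt(3)/64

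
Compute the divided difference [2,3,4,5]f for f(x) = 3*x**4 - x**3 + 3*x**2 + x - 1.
41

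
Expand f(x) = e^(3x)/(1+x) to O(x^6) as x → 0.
1 + 2*x + 5*x**2/2 + 2*x**3 + 11*x**4/8 + 13*x**5/20 + O(x**6)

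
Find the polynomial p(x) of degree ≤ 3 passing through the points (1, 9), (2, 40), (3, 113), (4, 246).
3*x**3 + 3*x**2 + x + 2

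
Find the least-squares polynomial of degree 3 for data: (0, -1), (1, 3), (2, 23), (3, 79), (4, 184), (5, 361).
-131/126 + (1289/756)x + (-40/63)x² + (319/108)x³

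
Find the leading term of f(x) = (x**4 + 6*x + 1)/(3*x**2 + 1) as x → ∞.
x**2/3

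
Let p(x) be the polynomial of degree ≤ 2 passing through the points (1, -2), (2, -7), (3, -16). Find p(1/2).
-1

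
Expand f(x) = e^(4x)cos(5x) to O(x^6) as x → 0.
1 + 4*x - 9*x**2/2 - 118*x**3/3 - 1519*x**4/24 - 619*x**5/30 + O(x**6)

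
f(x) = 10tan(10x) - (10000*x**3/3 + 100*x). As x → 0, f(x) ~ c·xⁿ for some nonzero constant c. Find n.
5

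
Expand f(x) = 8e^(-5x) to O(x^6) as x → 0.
8 - 40*x + 100*x**2 - 500*x**3/3 + 625*x**4/3 - 625*x**5/3 + O(x**6)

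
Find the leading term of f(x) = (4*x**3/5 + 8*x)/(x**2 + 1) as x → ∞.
4*x/5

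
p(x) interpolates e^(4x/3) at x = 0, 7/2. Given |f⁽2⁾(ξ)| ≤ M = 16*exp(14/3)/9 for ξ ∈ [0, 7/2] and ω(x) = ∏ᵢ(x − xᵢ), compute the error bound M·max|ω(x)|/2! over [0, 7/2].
49*exp(14/3)/18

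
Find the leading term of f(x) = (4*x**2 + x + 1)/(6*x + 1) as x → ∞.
2*x/3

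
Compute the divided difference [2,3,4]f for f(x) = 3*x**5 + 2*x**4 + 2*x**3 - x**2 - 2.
982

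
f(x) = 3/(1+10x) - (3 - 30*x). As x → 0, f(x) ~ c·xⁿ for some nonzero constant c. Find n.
2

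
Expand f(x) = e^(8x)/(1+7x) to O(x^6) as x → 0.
1 + x + 25*x**2 - 269*x**3/3 + 2395*x**4/3 - 79729*x**5/15 + O(x**6)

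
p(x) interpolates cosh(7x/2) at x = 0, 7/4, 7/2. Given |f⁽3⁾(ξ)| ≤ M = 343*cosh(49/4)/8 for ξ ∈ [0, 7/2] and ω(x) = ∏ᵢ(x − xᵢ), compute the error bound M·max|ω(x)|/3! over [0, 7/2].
117649*sqrt(3)*cosh(49/4)/13824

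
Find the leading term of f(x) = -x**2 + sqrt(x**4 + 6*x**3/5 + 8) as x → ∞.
3*x/5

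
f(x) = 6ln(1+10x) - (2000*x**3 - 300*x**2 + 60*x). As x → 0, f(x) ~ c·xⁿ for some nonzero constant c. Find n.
4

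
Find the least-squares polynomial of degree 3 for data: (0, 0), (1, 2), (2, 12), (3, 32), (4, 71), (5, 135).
-23/126 + (1469/756)x + (-43/252)x² + (28/27)x³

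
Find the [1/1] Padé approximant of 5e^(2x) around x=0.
(5*x + 5)/(1 - x)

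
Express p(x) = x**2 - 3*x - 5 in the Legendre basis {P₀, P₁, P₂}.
(-14/3)P₀ + (-3)P₁ + (2/3)P₂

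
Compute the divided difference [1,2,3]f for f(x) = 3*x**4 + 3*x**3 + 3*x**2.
96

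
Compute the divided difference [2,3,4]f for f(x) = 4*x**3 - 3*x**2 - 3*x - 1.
33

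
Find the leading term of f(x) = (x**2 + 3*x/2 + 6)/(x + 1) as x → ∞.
x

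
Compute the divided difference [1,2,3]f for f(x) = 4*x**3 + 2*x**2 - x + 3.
26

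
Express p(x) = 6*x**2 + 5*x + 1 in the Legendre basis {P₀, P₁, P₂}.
(3)P₀ + (5)P₁ + (4)P₂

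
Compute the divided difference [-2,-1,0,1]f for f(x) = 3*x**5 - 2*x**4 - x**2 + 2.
19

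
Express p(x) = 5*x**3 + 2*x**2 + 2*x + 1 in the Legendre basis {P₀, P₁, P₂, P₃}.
(5/3)P₀ + (5)P₁ + (4/3)P₂ + (2)P₃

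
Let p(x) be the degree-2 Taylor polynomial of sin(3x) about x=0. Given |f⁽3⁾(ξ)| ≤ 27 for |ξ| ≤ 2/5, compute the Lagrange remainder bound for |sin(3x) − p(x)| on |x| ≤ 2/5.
36/125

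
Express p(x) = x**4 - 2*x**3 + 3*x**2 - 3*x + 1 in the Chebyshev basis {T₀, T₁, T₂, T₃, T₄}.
(23/8)T₀ + (-9/2)T₁ + (2)T₂ + (-1/2)T₃ + (1/8)T₄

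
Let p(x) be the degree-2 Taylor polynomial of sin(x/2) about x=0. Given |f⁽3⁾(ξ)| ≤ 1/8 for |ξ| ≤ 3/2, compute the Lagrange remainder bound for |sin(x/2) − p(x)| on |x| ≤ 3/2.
9/128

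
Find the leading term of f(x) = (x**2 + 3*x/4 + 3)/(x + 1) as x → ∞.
x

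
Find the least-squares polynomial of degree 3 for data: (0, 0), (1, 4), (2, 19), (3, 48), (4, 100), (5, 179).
-5/63 + (569/378)x + (481/252)x² + (107/108)x³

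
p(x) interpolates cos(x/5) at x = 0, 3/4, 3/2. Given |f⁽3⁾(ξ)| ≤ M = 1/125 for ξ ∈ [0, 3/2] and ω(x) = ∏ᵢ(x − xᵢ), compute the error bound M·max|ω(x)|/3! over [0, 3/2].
sqrt(3)/8000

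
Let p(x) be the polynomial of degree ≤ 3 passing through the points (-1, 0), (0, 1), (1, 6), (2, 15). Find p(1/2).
3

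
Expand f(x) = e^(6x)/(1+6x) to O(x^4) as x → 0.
1 + 18*x**2 - 72*x**3 + O(x**4)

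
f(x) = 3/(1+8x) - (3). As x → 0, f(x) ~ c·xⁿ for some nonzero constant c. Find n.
1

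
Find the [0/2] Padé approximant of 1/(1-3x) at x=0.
1/(1 - 3*x)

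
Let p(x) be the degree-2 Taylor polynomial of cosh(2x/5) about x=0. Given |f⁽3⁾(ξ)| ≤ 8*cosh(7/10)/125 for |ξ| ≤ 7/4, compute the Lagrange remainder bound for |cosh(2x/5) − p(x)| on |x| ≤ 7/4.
343*cosh(7/10)/6000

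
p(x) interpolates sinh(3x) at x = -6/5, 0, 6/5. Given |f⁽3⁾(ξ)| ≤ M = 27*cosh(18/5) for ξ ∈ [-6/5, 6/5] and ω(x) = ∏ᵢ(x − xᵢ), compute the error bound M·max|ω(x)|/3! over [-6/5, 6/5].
216*sqrt(3)*cosh(18/5)/125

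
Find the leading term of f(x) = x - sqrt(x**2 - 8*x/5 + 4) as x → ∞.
4/5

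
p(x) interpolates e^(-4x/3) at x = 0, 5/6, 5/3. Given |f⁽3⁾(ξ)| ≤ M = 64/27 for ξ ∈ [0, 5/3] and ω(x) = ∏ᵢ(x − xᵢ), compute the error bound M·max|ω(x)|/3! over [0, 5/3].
1000*sqrt(3)/19683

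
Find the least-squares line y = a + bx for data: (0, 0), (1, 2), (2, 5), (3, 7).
a = -1/10, b = 12/5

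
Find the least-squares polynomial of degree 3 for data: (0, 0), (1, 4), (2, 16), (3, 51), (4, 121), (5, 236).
23/126 + (271/108)x + (-163/126)x² + (221/108)x³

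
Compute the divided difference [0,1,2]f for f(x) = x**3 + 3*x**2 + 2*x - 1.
6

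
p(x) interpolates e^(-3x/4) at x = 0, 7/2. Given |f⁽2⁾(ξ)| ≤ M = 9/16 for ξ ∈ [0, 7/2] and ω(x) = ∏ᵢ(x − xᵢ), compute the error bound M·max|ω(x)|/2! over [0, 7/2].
441/512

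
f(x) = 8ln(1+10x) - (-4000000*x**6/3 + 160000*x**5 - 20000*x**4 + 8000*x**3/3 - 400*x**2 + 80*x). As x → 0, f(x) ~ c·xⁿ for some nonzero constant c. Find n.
7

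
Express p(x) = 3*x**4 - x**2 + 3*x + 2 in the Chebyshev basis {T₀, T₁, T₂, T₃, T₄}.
(21/8)T₀ + (3)T₁ + T₂ + (3/8)T₄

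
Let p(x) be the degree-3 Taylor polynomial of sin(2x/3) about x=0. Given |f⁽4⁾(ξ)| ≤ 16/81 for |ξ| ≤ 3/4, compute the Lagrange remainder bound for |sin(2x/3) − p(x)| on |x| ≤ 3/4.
1/384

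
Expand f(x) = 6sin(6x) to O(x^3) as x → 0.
36*x + O(x**3)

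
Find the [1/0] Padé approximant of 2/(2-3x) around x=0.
3*x/2 + 1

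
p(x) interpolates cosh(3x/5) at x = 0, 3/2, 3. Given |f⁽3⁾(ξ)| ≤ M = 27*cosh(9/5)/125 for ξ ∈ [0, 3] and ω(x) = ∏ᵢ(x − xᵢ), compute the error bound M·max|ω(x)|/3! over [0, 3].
27*sqrt(3)*cosh(9/5)/1000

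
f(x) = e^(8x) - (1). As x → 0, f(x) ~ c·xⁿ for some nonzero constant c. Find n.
1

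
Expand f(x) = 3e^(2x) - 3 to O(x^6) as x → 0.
6*x + 6*x**2 + 4*x**3 + 2*x**4 + 4*x**5/5 + O(x**6)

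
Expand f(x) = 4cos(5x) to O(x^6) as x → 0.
4 - 50*x**2 + 625*x**4/6 + O(x**6)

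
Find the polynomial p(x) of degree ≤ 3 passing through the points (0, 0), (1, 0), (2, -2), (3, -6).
-x**2 + x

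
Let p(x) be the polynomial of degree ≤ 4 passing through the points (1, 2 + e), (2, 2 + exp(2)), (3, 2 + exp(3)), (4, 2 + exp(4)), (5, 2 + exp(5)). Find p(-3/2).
-1365*exp(4)/32 - 2145*exp(2)/32 + 2 + 3003*e/128 + 1155*exp(5)/128 + 5005*exp(3)/64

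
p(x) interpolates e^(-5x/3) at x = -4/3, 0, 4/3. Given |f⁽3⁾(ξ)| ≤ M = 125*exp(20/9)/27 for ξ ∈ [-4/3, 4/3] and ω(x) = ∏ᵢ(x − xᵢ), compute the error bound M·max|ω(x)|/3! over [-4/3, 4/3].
8000*sqrt(3)*exp(20/9)/19683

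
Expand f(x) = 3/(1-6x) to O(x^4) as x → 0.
3 + 18*x + 108*x**2 + 648*x**3 + O(x**4)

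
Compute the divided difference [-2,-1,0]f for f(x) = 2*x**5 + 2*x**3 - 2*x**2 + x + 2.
-38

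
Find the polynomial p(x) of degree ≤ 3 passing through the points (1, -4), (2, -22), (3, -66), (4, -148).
-2*x**3 - x**2 - x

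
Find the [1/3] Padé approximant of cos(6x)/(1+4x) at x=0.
(1 - 15*x/4)/(9*x**3/2 + 3*x**2 + x/4 + 1)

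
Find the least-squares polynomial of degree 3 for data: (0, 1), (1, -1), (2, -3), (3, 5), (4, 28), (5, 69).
53/42 + (-599/252)x + (-5/3)x² + (35/36)x³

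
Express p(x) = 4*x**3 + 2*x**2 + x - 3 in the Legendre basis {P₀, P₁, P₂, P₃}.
(-7/3)P₀ + (17/5)P₁ + (4/3)P₂ + (8/5)P₃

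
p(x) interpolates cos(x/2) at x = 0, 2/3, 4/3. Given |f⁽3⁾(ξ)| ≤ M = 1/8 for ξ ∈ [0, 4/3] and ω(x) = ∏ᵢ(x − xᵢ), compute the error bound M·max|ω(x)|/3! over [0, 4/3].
sqrt(3)/729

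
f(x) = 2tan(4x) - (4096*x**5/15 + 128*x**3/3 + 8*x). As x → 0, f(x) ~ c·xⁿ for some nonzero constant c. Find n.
7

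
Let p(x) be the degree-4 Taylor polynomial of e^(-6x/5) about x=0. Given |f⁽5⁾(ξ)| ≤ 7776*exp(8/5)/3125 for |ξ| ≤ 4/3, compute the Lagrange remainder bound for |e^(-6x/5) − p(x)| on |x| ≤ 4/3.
4096*exp(8/5)/46875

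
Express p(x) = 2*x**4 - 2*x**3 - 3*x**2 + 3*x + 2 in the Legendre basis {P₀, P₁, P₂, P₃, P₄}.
(7/5)P₀ + (9/5)P₁ + (-6/7)P₂ + (-4/5)P₃ + (16/35)P₄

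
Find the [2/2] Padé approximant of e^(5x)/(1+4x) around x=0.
(2425*x**2/492 + 265*x/82 + 1)/(-2855*x**2/492 + 183*x/82 + 1)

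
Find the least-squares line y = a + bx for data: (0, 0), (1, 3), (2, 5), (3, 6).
a = 1/2, b = 2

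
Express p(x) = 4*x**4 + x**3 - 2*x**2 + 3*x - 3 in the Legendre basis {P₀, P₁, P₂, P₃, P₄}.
(-43/15)P₀ + (18/5)P₁ + (20/21)P₂ + (2/5)P₃ + (32/35)P₄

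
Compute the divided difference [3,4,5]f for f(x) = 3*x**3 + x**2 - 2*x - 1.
37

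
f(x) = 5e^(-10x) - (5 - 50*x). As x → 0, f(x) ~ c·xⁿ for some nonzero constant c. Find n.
2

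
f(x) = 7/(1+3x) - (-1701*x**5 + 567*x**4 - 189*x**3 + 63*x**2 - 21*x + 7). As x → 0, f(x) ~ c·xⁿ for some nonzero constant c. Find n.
6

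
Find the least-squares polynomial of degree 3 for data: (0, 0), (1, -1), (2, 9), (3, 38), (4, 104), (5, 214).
-1/21 + (-173/126)x + (-109/84)x² + (73/36)x³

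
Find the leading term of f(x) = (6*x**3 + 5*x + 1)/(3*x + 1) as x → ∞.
2*x**2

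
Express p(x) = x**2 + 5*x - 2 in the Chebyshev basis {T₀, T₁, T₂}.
(-3/2)T₀ + (5)T₁ + (1/2)T₂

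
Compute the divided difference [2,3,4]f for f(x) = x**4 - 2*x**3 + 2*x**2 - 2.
39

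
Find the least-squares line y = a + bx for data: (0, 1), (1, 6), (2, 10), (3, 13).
a = 3/2, b = 4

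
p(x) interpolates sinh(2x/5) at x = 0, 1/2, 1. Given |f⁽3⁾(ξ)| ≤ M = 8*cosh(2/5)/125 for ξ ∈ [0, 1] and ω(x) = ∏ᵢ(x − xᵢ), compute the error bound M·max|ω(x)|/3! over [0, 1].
sqrt(3)*cosh(2/5)/3375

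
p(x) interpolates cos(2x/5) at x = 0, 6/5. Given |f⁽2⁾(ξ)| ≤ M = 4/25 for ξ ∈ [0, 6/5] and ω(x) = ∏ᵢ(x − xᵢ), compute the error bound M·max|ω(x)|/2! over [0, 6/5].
18/625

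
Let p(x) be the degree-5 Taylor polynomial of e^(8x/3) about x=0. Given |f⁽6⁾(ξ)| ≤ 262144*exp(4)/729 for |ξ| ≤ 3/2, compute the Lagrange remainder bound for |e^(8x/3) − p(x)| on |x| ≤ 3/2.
256*exp(4)/45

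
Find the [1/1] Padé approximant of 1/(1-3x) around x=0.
1/(1 - 3*x)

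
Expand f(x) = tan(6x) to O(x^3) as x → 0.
6*x + O(x**3)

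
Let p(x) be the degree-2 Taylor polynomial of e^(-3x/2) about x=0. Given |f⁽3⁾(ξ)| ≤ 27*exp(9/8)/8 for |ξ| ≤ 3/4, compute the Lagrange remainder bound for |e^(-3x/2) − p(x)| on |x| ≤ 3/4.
243*exp(9/8)/1024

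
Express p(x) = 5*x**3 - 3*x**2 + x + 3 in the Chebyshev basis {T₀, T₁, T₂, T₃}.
(3/2)T₀ + (19/4)T₁ + (-3/2)T₂ + (5/4)T₃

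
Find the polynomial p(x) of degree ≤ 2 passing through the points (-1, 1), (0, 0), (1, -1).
-x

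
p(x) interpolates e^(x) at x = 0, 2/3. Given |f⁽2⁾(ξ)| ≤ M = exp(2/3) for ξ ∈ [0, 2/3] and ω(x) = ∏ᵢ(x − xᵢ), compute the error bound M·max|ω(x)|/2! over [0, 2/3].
exp(2/3)/18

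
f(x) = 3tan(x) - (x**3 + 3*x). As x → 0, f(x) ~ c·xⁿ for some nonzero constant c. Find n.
5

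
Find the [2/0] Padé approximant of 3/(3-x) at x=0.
x**2/9 + x/3 + 1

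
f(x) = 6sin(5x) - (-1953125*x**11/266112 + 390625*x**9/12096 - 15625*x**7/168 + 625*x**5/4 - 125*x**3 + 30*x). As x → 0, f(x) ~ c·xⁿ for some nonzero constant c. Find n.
13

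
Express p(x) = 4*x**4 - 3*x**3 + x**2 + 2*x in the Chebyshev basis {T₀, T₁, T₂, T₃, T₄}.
(2)T₀ + (-1/4)T₁ + (5/2)T₂ + (-3/4)T₃ + (1/2)T₄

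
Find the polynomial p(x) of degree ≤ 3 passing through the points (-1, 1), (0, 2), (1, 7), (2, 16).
2*x**2 + 3*x + 2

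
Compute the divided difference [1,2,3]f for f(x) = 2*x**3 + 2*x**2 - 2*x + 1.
14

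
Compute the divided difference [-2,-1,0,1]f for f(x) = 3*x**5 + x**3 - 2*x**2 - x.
16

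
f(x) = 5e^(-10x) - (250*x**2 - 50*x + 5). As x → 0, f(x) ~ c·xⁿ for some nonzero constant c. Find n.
3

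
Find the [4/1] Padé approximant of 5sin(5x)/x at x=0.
3125*x**4/24 - 625*x**2/6 + 25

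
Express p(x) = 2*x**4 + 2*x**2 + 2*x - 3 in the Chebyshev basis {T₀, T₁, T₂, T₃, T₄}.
(-5/4)T₀ + (2)T₁ + (2)T₂ + (1/4)T₄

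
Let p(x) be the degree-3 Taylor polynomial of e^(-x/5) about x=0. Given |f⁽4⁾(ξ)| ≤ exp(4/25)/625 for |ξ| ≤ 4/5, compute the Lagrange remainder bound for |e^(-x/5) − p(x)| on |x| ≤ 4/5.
32*exp(4/25)/1171875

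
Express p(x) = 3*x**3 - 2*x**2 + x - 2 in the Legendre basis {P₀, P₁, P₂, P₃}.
(-8/3)P₀ + (14/5)P₁ + (-4/3)P₂ + (6/5)P₃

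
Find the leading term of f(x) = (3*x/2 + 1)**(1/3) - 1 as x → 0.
x/2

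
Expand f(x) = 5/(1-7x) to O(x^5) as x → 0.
5 + 35*x + 245*x**2 + 1715*x**3 + 12005*x**4 + O(x**5)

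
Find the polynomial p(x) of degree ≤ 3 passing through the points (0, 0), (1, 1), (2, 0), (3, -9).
-x**3 + 2*x**2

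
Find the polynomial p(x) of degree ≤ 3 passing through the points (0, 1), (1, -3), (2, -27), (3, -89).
-3*x**3 - x**2 + 1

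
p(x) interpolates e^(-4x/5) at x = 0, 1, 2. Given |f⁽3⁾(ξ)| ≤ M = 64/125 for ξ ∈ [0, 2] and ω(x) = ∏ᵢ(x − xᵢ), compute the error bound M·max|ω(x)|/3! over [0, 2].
64*sqrt(3)/3375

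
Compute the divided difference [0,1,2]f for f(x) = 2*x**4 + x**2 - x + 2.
15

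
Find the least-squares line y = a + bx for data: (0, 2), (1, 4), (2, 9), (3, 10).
a = 19/10, b = 29/10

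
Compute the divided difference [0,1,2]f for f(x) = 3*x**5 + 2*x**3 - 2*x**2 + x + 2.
49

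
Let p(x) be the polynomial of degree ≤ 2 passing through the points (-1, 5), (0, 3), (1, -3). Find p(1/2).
1/2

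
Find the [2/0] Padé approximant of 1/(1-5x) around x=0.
25*x**2 + 5*x + 1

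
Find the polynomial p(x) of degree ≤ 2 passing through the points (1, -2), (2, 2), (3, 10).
2*x**2 - 2*x - 2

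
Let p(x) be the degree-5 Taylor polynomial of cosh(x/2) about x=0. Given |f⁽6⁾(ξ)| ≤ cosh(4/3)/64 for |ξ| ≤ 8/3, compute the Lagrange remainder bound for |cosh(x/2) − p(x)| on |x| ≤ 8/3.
256*cosh(4/3)/32805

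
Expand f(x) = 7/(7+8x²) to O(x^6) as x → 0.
1 - 8*x**2/7 + 64*x**4/49 + O(x**6)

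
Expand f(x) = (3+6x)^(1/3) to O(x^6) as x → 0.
3**(1/3) + 2*3**(1/3)*x/3 - 4*3**(1/3)*x**2/9 + 40*3**(1/3)*x**3/81 - 160*3**(1/3)*x**4/243 + 704*3**(1/3)*x**5/729 + O(x**6)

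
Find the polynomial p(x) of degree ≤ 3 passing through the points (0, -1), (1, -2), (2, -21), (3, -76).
-3*x**3 + 2*x - 1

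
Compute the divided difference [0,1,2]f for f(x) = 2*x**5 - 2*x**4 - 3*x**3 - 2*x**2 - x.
5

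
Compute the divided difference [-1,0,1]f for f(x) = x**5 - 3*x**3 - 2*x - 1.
0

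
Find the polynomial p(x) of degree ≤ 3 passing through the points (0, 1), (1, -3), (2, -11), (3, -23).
-2*x**2 - 2*x + 1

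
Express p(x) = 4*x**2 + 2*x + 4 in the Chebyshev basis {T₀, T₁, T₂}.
(6)T₀ + (2)T₁ + (2)T₂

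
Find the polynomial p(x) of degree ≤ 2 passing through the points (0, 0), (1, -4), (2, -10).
-x**2 - 3*x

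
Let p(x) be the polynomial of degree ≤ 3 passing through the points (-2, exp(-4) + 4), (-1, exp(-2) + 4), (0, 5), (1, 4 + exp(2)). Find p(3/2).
(-5 + 21*exp(2) + (29 + 35*exp(2))*exp(4))*exp(-4)/16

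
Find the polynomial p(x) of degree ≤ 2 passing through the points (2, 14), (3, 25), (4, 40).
2*x**2 + x + 4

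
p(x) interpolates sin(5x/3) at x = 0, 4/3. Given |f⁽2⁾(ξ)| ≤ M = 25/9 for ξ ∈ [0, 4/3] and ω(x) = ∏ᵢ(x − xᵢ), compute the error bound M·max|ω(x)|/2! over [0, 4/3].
50/81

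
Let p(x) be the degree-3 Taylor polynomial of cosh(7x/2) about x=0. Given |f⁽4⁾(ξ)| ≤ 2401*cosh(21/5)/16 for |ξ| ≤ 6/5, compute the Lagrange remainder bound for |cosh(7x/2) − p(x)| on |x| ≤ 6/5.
64827*cosh(21/5)/5000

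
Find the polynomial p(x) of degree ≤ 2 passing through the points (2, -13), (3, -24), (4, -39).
-2*x**2 - x - 3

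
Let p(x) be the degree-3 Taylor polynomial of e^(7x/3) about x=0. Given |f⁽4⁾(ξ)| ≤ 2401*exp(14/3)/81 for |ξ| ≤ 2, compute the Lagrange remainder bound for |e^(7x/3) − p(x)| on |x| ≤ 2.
4802*exp(14/3)/243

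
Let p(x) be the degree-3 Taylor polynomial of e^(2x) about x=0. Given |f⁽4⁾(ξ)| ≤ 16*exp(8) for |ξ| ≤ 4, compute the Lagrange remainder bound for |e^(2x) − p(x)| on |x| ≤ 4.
512*exp(8)/3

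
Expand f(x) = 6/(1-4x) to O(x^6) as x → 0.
6 + 24*x + 96*x**2 + 384*x**3 + 1536*x**4 + 6144*x**5 + O(x**6)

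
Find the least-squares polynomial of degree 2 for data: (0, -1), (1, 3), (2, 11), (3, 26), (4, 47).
-26/35 + (13/70)x + (41/14)x²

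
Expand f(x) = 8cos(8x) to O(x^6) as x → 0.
8 - 256*x**2 + 4096*x**4/3 + O(x**6)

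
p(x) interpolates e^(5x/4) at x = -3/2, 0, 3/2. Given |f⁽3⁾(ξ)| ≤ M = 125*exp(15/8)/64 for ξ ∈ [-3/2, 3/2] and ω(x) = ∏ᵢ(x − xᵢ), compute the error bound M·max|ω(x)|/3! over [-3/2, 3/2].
125*sqrt(3)*exp(15/8)/512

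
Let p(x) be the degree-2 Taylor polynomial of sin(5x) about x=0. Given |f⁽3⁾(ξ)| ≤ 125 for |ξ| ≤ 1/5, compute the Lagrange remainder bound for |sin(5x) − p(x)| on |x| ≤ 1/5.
1/6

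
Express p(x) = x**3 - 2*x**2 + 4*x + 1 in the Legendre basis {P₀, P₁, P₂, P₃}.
(1/3)P₀ + (23/5)P₁ + (-4/3)P₂ + (2/5)P₃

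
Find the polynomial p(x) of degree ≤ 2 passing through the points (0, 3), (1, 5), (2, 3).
-2*x**2 + 4*x + 3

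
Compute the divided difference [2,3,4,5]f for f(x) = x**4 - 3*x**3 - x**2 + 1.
11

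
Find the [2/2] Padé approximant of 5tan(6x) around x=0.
30*x/(1 - 12*x**2)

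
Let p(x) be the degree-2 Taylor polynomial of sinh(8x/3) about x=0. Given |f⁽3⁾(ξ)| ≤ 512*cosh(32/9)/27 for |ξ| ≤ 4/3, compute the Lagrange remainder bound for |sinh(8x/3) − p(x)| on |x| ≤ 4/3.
16384*cosh(32/9)/2187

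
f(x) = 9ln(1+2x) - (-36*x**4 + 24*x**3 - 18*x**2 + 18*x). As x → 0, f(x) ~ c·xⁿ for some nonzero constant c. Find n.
5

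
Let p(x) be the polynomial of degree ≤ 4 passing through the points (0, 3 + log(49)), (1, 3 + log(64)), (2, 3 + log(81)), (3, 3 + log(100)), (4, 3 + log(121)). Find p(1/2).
3 + log(128*11**(59/64)*3**(13/16)*5**(7/16)*7**(35/64)/297)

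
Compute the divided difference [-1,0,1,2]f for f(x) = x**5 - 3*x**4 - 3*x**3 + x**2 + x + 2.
-4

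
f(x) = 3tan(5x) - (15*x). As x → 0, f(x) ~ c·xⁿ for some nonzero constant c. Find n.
3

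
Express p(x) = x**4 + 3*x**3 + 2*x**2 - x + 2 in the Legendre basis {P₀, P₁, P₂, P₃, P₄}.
(43/15)P₀ + (4/5)P₁ + (40/21)P₂ + (6/5)P₃ + (8/35)P₄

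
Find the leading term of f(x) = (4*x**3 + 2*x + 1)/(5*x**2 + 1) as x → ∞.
4*x/5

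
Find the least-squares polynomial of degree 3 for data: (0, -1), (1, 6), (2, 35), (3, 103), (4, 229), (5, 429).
-62/63 + (358/189)x + (541/252)x² + (317/108)x³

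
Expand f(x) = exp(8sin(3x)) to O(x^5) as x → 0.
1 + 24*x + 288*x**2 + 2268*x**3 + 12960*x**4 + O(x**5)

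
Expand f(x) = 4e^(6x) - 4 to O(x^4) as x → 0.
24*x + 72*x**2 + 144*x**3 + O(x**4)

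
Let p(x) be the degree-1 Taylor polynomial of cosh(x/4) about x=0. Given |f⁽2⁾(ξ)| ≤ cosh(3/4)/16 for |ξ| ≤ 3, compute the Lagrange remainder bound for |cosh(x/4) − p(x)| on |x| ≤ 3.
9*cosh(3/4)/32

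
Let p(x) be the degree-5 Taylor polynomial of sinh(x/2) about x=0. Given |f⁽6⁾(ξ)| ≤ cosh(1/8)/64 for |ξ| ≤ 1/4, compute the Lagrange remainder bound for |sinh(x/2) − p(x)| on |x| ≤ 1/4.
cosh(1/8)/188743680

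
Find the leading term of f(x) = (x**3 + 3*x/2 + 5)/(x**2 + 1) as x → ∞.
x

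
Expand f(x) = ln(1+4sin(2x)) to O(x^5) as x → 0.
8*x - 32*x**2 + 496*x**3/3 - 2944*x**4/3 + O(x**5)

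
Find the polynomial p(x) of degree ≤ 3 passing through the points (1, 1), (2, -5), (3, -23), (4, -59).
-x**3 + x + 1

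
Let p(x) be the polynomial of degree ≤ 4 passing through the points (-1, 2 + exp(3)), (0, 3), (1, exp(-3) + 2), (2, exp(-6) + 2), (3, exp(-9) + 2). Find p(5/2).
(-70*exp(6) + 35 + 140*exp(3) + (284 - 5*exp(3))*exp(9))*exp(-9)/128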